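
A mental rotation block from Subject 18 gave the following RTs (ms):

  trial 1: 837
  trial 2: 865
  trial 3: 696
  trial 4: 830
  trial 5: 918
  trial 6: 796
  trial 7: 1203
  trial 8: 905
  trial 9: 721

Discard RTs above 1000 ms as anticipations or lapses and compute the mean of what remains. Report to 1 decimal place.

821.0 ms

Excluded: 1203
Retained (n=8): Σ = 6568
Mean = 6568/8 = 821.0000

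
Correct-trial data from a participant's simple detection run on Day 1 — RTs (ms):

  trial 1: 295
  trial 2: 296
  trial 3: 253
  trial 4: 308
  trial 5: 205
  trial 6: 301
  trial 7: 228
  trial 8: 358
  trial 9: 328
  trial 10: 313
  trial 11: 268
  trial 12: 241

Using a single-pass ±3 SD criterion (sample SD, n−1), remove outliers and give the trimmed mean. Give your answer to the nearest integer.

n = 12, ΣRT = 3394, M = 282.833
Σ(x−M)² = 21809.67; s = √(21809.67/11) = 44.527
Cutoffs: 282.833 ± 3·44.527 → [149.3, 416.4]
No RTs fall outside the cutoffs; all 12 retained. Mean = 3394/12 = 282.833

283 ms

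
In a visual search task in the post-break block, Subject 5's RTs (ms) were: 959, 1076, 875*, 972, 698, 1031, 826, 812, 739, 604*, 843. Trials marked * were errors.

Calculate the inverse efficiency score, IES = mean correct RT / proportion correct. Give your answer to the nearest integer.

Correct trials (n=9): 959, 1076, 972, 698, 1031, 826, 812, 739, 843
Mean correct RT = 7956/9 = 884.0000 ms
Proportion correct = 9/11
IES = 884.0000 / (9/11) = 1080.444 ms

1080 ms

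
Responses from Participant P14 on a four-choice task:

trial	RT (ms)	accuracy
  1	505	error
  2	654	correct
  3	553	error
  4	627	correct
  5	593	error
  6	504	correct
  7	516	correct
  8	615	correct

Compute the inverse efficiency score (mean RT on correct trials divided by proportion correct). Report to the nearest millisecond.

933 ms

Correct trials (n=5): 654, 627, 504, 516, 615
Mean correct RT = 2916/5 = 583.2000 ms
Proportion correct = 5/8
IES = 583.2000 / (5/8) = 933.120 ms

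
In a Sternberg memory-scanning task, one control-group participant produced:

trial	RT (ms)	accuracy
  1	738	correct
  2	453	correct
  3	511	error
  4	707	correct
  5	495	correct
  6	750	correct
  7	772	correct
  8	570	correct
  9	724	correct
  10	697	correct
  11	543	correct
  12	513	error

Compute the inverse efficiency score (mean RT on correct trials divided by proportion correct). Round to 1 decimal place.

773.9 ms

Correct trials (n=10): 738, 453, 707, 495, 750, 772, 570, 724, 697, 543
Mean correct RT = 6449/10 = 644.9000 ms
Proportion correct = 10/12
IES = 644.9000 / (10/12) = 773.880 ms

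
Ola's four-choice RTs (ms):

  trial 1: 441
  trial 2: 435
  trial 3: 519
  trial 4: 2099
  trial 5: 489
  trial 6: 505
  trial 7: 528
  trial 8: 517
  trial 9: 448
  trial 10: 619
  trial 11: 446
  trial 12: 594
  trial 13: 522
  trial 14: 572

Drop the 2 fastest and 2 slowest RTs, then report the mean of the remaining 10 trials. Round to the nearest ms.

Sorted: 435, 441, 446, 448, 489, 505, 517, 519, 522, 528, 572, 594, 619, 2099
Drop lowest 2 (435, 441) and highest 2 (619, 2099)
Remaining (n=10): Σ = 5140, mean = 5140/10 = 514.000

514 ms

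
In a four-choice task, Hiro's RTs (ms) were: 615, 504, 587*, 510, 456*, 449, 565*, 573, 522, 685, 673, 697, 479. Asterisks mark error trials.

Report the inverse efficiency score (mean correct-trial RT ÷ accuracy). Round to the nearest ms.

742 ms

Correct trials (n=10): 615, 504, 510, 449, 573, 522, 685, 673, 697, 479
Mean correct RT = 5707/10 = 570.7000 ms
Proportion correct = 10/13
IES = 570.7000 / (10/13) = 741.910 ms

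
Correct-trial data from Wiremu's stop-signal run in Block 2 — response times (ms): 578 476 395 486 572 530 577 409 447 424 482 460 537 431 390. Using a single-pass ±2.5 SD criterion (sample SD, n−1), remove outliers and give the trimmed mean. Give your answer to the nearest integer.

480 ms

n = 15, ΣRT = 7194, M = 479.600
Σ(x−M)² = 60671.60; s = √(60671.60/14) = 65.831
Cutoffs: 479.600 ± 2.5·65.831 → [315.0, 644.2]
No RTs fall outside the cutoffs; all 15 retained. Mean = 7194/15 = 479.600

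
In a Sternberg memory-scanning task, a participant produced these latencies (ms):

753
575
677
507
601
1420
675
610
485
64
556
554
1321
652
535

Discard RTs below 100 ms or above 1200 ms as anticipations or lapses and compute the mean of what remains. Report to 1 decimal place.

Excluded: 64, 1321, 1420
Retained (n=12): Σ = 7180
Mean = 7180/12 = 598.3333

598.3 ms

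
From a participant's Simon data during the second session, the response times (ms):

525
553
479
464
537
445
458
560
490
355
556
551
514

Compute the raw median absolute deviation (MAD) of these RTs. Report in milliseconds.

39 ms

Sorted: 355, 445, 458, 464, 479, 490, 514, 525, 537, 551, 553, 556, 560 → median = 514
|x − 514|: 11, 39, 35, 50, 23, 69, 56, 46, 24, 159, 42, 37, 0
Sorted deviations: 0, 11, 23, 24, 35, 37, 39, 42, 46, 50, 56, 69, 159 → MAD = 39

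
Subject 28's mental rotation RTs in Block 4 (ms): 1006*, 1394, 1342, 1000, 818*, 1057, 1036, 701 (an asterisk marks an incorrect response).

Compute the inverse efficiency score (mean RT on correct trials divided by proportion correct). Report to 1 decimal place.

Correct trials (n=6): 1394, 1342, 1000, 1057, 1036, 701
Mean correct RT = 6530/6 = 1088.3333 ms
Proportion correct = 6/8
IES = 1088.3333 / (6/8) = 1451.111 ms

1451.1 ms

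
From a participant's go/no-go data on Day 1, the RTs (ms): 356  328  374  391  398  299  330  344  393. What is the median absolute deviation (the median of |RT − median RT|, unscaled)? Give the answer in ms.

Sorted: 299, 328, 330, 344, 356, 374, 391, 393, 398 → median = 356
|x − 356|: 0, 28, 18, 35, 42, 57, 26, 12, 37
Sorted deviations: 0, 12, 18, 26, 28, 35, 37, 42, 57 → MAD = 28

28 ms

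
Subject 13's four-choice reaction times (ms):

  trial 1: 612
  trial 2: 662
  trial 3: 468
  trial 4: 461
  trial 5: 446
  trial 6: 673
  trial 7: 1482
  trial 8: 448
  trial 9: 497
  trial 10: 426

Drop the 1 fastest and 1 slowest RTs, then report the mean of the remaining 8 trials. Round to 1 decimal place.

533.4 ms

Sorted: 426, 446, 448, 461, 468, 497, 612, 662, 673, 1482
Drop lowest 1 (426) and highest 1 (1482)
Remaining (n=8): Σ = 4267, mean = 4267/8 = 533.375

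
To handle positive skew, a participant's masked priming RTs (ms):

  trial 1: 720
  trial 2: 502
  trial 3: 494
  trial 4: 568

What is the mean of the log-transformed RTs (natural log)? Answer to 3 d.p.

6.336

ln(RT): 6.5793, 6.2186, 6.2025, 6.3421
Σ ln(RT) = 25.3425
Mean = 25.3425/4 = 6.33563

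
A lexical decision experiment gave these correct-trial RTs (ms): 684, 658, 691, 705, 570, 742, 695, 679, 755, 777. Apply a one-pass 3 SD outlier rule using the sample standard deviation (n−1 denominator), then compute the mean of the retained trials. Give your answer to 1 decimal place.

n = 10, ΣRT = 6956, M = 695.600
Σ(x−M)² = 30016.40; s = √(30016.40/9) = 57.751
Cutoffs: 695.600 ± 3·57.751 → [522.3, 868.9]
No RTs fall outside the cutoffs; all 10 retained. Mean = 6956/10 = 695.600

695.6 ms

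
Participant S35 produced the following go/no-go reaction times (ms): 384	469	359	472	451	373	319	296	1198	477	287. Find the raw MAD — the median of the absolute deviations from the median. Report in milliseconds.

Sorted: 287, 296, 319, 359, 373, 384, 451, 469, 472, 477, 1198 → median = 384
|x − 384|: 0, 85, 25, 88, 67, 11, 65, 88, 814, 93, 97
Sorted deviations: 0, 11, 25, 65, 67, 85, 88, 88, 93, 97, 814 → MAD = 85

85 ms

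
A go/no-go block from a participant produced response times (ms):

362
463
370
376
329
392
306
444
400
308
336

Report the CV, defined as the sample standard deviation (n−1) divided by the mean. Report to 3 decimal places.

0.138

n = 11, Σ = 4086, M = 371.4545
Σ(x−M)² = 26362.727; s = √(26362.727/10) = 51.3446
CV = 51.3446 / 371.4545 = 0.13823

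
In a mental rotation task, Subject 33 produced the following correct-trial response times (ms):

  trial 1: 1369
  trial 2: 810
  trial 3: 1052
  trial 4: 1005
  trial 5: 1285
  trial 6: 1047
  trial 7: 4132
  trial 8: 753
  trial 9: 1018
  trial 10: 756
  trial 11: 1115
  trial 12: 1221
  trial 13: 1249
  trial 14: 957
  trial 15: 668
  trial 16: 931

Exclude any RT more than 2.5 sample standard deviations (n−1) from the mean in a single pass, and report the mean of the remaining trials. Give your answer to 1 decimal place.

1015.7 ms

n = 16, ΣRT = 19368, M = 1210.500
Σ(x−M)² = 9720654.00; s = √(9720654.00/15) = 805.012
Cutoffs: 1210.500 ± 2.5·805.012 → [-802.0, 3223.0]
Outside: 4132 → excluded.
Retained (n=15): Σ = 15236, mean = 15236/15 = 1015.733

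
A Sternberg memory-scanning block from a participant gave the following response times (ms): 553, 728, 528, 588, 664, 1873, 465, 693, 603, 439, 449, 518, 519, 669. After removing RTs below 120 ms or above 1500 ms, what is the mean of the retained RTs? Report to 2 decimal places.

Excluded: 1873
Retained (n=13): Σ = 7416
Mean = 7416/13 = 570.4615

570.46 ms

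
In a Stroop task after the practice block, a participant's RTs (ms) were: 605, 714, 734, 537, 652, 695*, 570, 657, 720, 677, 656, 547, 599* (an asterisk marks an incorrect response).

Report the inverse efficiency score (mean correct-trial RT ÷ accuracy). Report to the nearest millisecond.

759 ms

Correct trials (n=11): 605, 714, 734, 537, 652, 570, 657, 720, 677, 656, 547
Mean correct RT = 7069/11 = 642.6364 ms
Proportion correct = 11/13
IES = 642.6364 / (11/13) = 759.479 ms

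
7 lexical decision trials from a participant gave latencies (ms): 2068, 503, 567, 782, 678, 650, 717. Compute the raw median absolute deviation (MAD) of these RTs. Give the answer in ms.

104 ms

Sorted: 503, 567, 650, 678, 717, 782, 2068 → median = 678
|x − 678|: 1390, 175, 111, 104, 0, 28, 39
Sorted deviations: 0, 28, 39, 104, 111, 175, 1390 → MAD = 104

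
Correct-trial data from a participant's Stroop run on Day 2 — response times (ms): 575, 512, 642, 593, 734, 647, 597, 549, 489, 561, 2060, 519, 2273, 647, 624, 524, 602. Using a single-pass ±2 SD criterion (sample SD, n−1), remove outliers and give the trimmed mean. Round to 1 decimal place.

n = 17, ΣRT = 13148, M = 773.412
Σ(x−M)² = 4481236.12; s = √(4481236.12/16) = 529.223
Cutoffs: 773.412 ± 2·529.223 → [-285.0, 1831.9]
Outside: 2060, 2273 → excluded.
Retained (n=15): Σ = 8815, mean = 8815/15 = 587.667

587.7 ms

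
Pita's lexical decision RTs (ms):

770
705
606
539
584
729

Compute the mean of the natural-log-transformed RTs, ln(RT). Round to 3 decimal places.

ln(RT): 6.6464, 6.5582, 6.4069, 6.2897, 6.3699, 6.5917
Σ ln(RT) = 38.8628
Mean = 38.8628/6 = 6.47713

6.477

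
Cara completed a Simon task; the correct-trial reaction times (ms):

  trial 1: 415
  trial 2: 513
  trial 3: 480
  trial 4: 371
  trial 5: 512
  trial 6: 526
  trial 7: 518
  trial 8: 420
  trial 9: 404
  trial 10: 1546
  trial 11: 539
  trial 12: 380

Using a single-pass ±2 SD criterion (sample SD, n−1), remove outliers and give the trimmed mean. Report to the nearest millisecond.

462 ms

n = 12, ΣRT = 6624, M = 552.000
Σ(x−M)² = 1118784.00; s = √(1118784.00/11) = 318.916
Cutoffs: 552.000 ± 2·318.916 → [-85.8, 1189.8]
Outside: 1546 → excluded.
Retained (n=11): Σ = 5078, mean = 5078/11 = 461.636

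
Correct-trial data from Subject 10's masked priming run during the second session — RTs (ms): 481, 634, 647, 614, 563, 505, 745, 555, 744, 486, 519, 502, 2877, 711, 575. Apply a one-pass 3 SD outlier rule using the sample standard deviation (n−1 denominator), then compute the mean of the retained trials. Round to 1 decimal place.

n = 15, ΣRT = 11158, M = 743.867
Σ(x−M)² = 4988273.73; s = √(4988273.73/14) = 596.913
Cutoffs: 743.867 ± 3·596.913 → [-1046.9, 2534.6]
Outside: 2877 → excluded.
Retained (n=14): Σ = 8281, mean = 8281/14 = 591.500

591.5 ms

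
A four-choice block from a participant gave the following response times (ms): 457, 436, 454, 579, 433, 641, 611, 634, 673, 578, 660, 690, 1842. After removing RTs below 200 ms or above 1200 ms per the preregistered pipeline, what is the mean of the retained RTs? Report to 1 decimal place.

570.5 ms

Excluded: 1842
Retained (n=12): Σ = 6846
Mean = 6846/12 = 570.5000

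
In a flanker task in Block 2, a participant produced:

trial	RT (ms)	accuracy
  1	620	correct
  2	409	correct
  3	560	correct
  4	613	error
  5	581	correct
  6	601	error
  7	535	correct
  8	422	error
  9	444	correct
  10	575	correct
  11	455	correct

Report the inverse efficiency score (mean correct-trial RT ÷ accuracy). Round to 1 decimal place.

718.3 ms

Correct trials (n=8): 620, 409, 560, 581, 535, 444, 575, 455
Mean correct RT = 4179/8 = 522.3750 ms
Proportion correct = 8/11
IES = 522.3750 / (8/11) = 718.266 ms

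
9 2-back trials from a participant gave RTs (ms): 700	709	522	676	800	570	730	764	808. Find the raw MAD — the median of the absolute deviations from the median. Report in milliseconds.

Sorted: 522, 570, 676, 700, 709, 730, 764, 800, 808 → median = 709
|x − 709|: 9, 0, 187, 33, 91, 139, 21, 55, 99
Sorted deviations: 0, 9, 21, 33, 55, 91, 99, 139, 187 → MAD = 55

55 ms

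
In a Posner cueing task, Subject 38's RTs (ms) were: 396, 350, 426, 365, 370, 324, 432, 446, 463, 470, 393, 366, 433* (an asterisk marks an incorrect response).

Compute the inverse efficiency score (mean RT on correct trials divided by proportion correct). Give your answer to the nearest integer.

Correct trials (n=12): 396, 350, 426, 365, 370, 324, 432, 446, 463, 470, 393, 366
Mean correct RT = 4801/12 = 400.0833 ms
Proportion correct = 12/13
IES = 400.0833 / (12/13) = 433.424 ms

433 ms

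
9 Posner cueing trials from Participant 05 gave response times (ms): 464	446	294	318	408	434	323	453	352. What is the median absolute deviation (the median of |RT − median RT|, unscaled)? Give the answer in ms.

56 ms

Sorted: 294, 318, 323, 352, 408, 434, 446, 453, 464 → median = 408
|x − 408|: 56, 38, 114, 90, 0, 26, 85, 45, 56
Sorted deviations: 0, 26, 38, 45, 56, 56, 85, 90, 114 → MAD = 56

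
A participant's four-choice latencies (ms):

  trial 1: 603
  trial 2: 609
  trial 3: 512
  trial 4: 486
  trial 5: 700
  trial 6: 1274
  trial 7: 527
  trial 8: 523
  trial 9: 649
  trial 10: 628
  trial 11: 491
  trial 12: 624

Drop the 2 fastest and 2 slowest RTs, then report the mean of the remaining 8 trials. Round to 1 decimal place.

584.4 ms

Sorted: 486, 491, 512, 523, 527, 603, 609, 624, 628, 649, 700, 1274
Drop lowest 2 (486, 491) and highest 2 (700, 1274)
Remaining (n=8): Σ = 4675, mean = 4675/8 = 584.375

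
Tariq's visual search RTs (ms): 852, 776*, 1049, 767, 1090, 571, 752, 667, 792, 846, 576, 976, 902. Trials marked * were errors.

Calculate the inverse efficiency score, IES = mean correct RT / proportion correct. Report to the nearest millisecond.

Correct trials (n=12): 852, 1049, 767, 1090, 571, 752, 667, 792, 846, 576, 976, 902
Mean correct RT = 9840/12 = 820.0000 ms
Proportion correct = 12/13
IES = 820.0000 / (12/13) = 888.333 ms

888 ms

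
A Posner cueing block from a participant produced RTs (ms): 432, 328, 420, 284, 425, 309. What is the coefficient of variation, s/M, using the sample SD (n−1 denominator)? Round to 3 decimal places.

0.182

n = 6, Σ = 2198, M = 366.3333
Σ(x−M)² = 22169.333; s = √(22169.333/5) = 66.5873
CV = 66.5873 / 366.3333 = 0.18177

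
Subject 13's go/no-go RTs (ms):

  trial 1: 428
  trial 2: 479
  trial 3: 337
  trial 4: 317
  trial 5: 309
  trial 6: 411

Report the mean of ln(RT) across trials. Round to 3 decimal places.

5.927

ln(RT): 6.0591, 6.1717, 5.8201, 5.7589, 5.7333, 6.0186
Σ ln(RT) = 35.5617
Mean = 35.5617/6 = 5.92696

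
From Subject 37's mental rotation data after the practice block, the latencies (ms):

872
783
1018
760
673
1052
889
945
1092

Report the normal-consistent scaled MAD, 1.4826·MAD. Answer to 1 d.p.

Sorted: 673, 760, 783, 872, 889, 945, 1018, 1052, 1092 → median = 889
|x − 889| sorted: 0, 17, 56, 106, 129, 129, 163, 203, 216 → MAD = 129
Robust SD ≈ 1.4826 × 129 = 191.255

191.3 ms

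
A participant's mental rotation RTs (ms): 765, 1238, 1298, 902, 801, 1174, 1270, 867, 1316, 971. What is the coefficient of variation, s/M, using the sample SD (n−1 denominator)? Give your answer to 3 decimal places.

n = 10, Σ = 10602, M = 1060.2000
Σ(x−M)² = 435199.600; s = √(435199.600/9) = 219.8989
CV = 219.8989 / 1060.2000 = 0.20741

0.207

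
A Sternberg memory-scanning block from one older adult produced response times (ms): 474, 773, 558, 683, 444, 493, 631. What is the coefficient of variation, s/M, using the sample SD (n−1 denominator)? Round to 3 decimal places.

0.209

n = 7, Σ = 4056, M = 579.4286
Σ(x−M)² = 88241.714; s = √(88241.714/6) = 121.2722
CV = 121.2722 / 579.4286 = 0.20930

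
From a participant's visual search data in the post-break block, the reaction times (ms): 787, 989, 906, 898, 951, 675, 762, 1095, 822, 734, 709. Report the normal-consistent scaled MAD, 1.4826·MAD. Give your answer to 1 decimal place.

130.5 ms

Sorted: 675, 709, 734, 762, 787, 822, 898, 906, 951, 989, 1095 → median = 822
|x − 822| sorted: 0, 35, 60, 76, 84, 88, 113, 129, 147, 167, 273 → MAD = 88
Robust SD ≈ 1.4826 × 88 = 130.469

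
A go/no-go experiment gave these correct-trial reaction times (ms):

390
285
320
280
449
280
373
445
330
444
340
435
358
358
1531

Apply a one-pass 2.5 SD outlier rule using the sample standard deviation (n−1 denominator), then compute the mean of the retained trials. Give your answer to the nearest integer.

363 ms

n = 15, ΣRT = 6618, M = 441.200
Σ(x−M)² = 1322568.40; s = √(1322568.40/14) = 307.358
Cutoffs: 441.200 ± 2.5·307.358 → [-327.2, 1209.6]
Outside: 1531 → excluded.
Retained (n=14): Σ = 5087, mean = 5087/14 = 363.357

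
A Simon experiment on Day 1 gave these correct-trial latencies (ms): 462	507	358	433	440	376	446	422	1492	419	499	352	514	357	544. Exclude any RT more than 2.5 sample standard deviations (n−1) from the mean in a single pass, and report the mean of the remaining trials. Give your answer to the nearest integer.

n = 15, ΣRT = 7621, M = 508.067
Σ(x−M)² = 1088256.93; s = √(1088256.93/14) = 278.806
Cutoffs: 508.067 ± 2.5·278.806 → [-188.9, 1205.1]
Outside: 1492 → excluded.
Retained (n=14): Σ = 6129, mean = 6129/14 = 437.786

438 ms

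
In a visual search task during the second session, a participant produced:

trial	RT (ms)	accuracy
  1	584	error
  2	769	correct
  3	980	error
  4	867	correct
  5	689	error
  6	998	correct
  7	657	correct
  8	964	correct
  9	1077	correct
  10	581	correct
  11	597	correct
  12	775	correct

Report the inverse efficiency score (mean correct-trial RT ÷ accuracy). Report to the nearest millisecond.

1079 ms

Correct trials (n=9): 769, 867, 998, 657, 964, 1077, 581, 597, 775
Mean correct RT = 7285/9 = 809.4444 ms
Proportion correct = 9/12
IES = 809.4444 / (9/12) = 1079.259 ms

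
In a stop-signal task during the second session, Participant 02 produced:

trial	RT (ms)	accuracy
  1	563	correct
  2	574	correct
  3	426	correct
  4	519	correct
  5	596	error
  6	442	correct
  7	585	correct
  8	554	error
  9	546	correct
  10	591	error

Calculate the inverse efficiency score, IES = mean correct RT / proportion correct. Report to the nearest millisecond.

Correct trials (n=7): 563, 574, 426, 519, 442, 585, 546
Mean correct RT = 3655/7 = 522.1429 ms
Proportion correct = 7/10
IES = 522.1429 / (7/10) = 745.918 ms

746 ms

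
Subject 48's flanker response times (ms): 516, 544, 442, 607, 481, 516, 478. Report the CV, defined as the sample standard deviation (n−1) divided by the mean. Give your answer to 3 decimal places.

0.104

n = 7, Σ = 3584, M = 512.0000
Σ(x−M)² = 17098.000; s = √(17098.000/6) = 53.3823
CV = 53.3823 / 512.0000 = 0.10426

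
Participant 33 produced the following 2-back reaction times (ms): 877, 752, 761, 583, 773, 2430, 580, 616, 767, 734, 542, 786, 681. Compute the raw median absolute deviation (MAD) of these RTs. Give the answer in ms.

Sorted: 542, 580, 583, 616, 681, 734, 752, 761, 767, 773, 786, 877, 2430 → median = 752
|x − 752|: 125, 0, 9, 169, 21, 1678, 172, 136, 15, 18, 210, 34, 71
Sorted deviations: 0, 9, 15, 18, 21, 34, 71, 125, 136, 169, 172, 210, 1678 → MAD = 71

71 ms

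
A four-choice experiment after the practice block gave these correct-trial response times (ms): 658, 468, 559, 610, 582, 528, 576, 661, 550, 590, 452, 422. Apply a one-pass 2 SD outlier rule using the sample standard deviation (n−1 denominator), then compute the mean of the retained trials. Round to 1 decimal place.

n = 12, ΣRT = 6656, M = 554.667
Σ(x−M)² = 63900.67; s = √(63900.67/11) = 76.218
Cutoffs: 554.667 ± 2·76.218 → [402.2, 707.1]
No RTs fall outside the cutoffs; all 12 retained. Mean = 6656/12 = 554.667

554.7 ms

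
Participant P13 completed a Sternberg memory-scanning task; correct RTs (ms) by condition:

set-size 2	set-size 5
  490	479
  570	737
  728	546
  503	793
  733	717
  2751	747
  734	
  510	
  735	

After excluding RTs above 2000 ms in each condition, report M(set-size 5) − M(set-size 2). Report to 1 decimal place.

set-size 2: exclude 2751
M(set-size 2) = 5003/8 = 625.375
M(set-size 5) = 4019/6 = 669.833
Difference = 669.833 − 625.375 = 44.458 ms

44.5 ms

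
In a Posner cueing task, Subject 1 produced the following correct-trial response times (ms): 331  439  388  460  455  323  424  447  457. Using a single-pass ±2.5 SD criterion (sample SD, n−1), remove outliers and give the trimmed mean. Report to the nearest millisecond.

n = 9, ΣRT = 3724, M = 413.778
Σ(x−M)² = 23305.56; s = √(23305.56/8) = 53.974
Cutoffs: 413.778 ± 2.5·53.974 → [278.8, 548.7]
No RTs fall outside the cutoffs; all 9 retained. Mean = 3724/9 = 413.778

414 ms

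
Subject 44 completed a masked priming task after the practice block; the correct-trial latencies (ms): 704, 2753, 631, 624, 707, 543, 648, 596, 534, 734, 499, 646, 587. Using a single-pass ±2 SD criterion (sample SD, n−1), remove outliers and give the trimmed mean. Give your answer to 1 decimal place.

n = 13, ΣRT = 10206, M = 785.077
Σ(x−M)² = 4254282.92; s = √(4254282.92/12) = 595.419
Cutoffs: 785.077 ± 2·595.419 → [-405.8, 1975.9]
Outside: 2753 → excluded.
Retained (n=12): Σ = 7453, mean = 7453/12 = 621.083

621.1 ms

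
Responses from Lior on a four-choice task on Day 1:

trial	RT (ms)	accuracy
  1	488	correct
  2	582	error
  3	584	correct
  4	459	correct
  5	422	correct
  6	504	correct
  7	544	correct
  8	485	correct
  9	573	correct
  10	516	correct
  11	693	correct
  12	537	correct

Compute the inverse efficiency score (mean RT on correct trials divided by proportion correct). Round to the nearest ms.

576 ms

Correct trials (n=11): 488, 584, 459, 422, 504, 544, 485, 573, 516, 693, 537
Mean correct RT = 5805/11 = 527.7273 ms
Proportion correct = 11/12
IES = 527.7273 / (11/12) = 575.702 ms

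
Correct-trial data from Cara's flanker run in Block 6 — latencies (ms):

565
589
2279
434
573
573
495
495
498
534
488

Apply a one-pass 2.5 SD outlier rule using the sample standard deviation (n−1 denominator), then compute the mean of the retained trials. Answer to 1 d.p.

524.4 ms

n = 11, ΣRT = 7523, M = 683.909
Σ(x−M)² = 2821306.91; s = √(2821306.91/10) = 531.160
Cutoffs: 683.909 ± 2.5·531.160 → [-644.0, 2011.8]
Outside: 2279 → excluded.
Retained (n=10): Σ = 5244, mean = 5244/10 = 524.400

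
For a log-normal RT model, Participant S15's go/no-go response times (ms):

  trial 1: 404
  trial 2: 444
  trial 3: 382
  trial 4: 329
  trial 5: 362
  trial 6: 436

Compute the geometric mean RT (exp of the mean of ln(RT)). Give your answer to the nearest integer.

391 ms

ln(RT): 6.0014, 6.0958, 5.9454, 5.7961, 5.8916, 6.0776
Mean ln(RT) = 35.8080/6 = 5.96800
Geometric mean = exp(5.96800) = 390.72 ms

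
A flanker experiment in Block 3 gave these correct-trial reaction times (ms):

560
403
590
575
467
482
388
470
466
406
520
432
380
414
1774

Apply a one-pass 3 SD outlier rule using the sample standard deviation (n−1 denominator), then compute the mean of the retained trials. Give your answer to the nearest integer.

468 ms

n = 15, ΣRT = 8327, M = 555.133
Σ(x−M)² = 1655883.73; s = √(1655883.73/14) = 343.915
Cutoffs: 555.133 ± 3·343.915 → [-476.6, 1586.9]
Outside: 1774 → excluded.
Retained (n=14): Σ = 6553, mean = 6553/14 = 468.071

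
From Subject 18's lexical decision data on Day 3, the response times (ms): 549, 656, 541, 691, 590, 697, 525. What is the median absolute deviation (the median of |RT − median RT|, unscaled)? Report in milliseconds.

Sorted: 525, 541, 549, 590, 656, 691, 697 → median = 590
|x − 590|: 41, 66, 49, 101, 0, 107, 65
Sorted deviations: 0, 41, 49, 65, 66, 101, 107 → MAD = 65

65 ms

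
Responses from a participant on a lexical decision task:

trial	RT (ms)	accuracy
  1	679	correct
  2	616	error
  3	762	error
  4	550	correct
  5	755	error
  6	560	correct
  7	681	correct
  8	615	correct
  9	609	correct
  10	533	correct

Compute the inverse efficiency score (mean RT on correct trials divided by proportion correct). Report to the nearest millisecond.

Correct trials (n=7): 679, 550, 560, 681, 615, 609, 533
Mean correct RT = 4227/7 = 603.8571 ms
Proportion correct = 7/10
IES = 603.8571 / (7/10) = 862.653 ms

863 ms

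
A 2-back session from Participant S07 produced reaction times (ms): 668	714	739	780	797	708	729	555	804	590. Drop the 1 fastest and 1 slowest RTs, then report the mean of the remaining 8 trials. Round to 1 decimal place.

Sorted: 555, 590, 668, 708, 714, 729, 739, 780, 797, 804
Drop lowest 1 (555) and highest 1 (804)
Remaining (n=8): Σ = 5725, mean = 5725/8 = 715.625

715.6 ms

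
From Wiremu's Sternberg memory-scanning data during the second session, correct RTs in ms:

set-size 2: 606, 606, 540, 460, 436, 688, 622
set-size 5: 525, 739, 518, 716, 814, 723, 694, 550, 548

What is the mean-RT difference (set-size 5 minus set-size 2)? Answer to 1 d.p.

82.0 ms

M(set-size 2) = 3958/7 = 565.429
M(set-size 5) = 5827/9 = 647.444
Difference = 647.444 − 565.429 = 82.016 ms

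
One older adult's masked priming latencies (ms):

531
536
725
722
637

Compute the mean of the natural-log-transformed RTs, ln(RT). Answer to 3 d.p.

ln(RT): 6.2748, 6.2841, 6.5862, 6.5820, 6.4568
Σ ln(RT) = 32.1839
Mean = 32.1839/5 = 6.43677

6.437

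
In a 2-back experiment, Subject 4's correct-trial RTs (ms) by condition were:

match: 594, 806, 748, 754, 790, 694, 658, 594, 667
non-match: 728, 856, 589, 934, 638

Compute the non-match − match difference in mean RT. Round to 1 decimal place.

M(match) = 6305/9 = 700.556
M(non-match) = 3745/5 = 749.000
Difference = 749.000 − 700.556 = 48.444 ms

48.4 ms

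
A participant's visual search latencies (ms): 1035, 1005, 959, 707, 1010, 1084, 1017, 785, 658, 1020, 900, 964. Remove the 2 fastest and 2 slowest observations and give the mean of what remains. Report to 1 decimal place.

957.5 ms

Sorted: 658, 707, 785, 900, 959, 964, 1005, 1010, 1017, 1020, 1035, 1084
Drop lowest 2 (658, 707) and highest 2 (1035, 1084)
Remaining (n=8): Σ = 7660, mean = 7660/8 = 957.500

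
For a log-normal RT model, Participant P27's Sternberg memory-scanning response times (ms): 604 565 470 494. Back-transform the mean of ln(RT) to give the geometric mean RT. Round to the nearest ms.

ln(RT): 6.4036, 6.3368, 6.1527, 6.2025
Mean ln(RT) = 25.0957/4 = 6.27392
Geometric mean = exp(6.27392) = 530.55 ms

531 ms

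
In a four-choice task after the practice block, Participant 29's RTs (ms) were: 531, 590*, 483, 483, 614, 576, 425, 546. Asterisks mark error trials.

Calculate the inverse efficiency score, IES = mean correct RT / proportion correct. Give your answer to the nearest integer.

Correct trials (n=7): 531, 483, 483, 614, 576, 425, 546
Mean correct RT = 3658/7 = 522.5714 ms
Proportion correct = 7/8
IES = 522.5714 / (7/8) = 597.224 ms

597 ms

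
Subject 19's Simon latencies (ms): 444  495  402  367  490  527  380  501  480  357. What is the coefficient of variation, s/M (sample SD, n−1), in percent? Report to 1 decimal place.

14.1%

n = 10, Σ = 4443, M = 444.3000
Σ(x−M)² = 35508.100; s = √(35508.100/9) = 62.8120
CV = 62.8120 / 444.3000 = 0.14137 = 14.137%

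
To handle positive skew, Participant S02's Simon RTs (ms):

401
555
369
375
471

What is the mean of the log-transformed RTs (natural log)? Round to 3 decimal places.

ln(RT): 5.9940, 6.3190, 5.9108, 5.9269, 6.1549
Σ ln(RT) = 30.3055
Mean = 30.3055/5 = 6.06110

6.061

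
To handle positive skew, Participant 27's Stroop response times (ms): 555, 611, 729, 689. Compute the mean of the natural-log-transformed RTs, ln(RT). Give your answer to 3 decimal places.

ln(RT): 6.3190, 6.4151, 6.5917, 6.5352
Σ ln(RT) = 25.8610
Mean = 25.8610/4 = 6.46525

6.465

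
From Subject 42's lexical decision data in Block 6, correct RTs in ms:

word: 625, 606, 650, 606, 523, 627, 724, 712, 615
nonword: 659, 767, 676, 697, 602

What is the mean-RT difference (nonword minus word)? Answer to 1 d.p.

M(word) = 5688/9 = 632.000
M(nonword) = 3401/5 = 680.200
Difference = 680.200 − 632.000 = 48.200 ms

48.2 ms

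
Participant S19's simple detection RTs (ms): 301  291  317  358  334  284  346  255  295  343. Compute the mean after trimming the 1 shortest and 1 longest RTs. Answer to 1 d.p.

Sorted: 255, 284, 291, 295, 301, 317, 334, 343, 346, 358
Drop lowest 1 (255) and highest 1 (358)
Remaining (n=8): Σ = 2511, mean = 2511/8 = 313.875

313.9 ms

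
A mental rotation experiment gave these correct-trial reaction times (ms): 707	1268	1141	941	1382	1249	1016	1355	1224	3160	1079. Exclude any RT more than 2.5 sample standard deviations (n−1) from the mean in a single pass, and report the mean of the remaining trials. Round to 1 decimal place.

n = 11, ΣRT = 14522, M = 1320.182
Σ(x−M)² = 4109577.64; s = √(4109577.64/10) = 641.060
Cutoffs: 1320.182 ± 2.5·641.060 → [-282.5, 2922.8]
Outside: 3160 → excluded.
Retained (n=10): Σ = 11362, mean = 11362/10 = 1136.200

1136.2 ms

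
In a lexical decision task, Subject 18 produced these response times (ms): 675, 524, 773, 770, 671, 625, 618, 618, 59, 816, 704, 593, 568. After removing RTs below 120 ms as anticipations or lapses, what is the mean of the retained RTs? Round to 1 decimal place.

662.9 ms

Excluded: 59
Retained (n=12): Σ = 7955
Mean = 7955/12 = 662.9167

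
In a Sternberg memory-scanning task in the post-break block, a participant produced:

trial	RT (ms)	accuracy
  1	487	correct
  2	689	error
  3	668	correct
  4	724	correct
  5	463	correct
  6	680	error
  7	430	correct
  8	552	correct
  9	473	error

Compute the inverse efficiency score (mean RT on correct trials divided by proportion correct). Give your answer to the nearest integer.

831 ms

Correct trials (n=6): 487, 668, 724, 463, 430, 552
Mean correct RT = 3324/6 = 554.0000 ms
Proportion correct = 6/9
IES = 554.0000 / (6/9) = 831.000 ms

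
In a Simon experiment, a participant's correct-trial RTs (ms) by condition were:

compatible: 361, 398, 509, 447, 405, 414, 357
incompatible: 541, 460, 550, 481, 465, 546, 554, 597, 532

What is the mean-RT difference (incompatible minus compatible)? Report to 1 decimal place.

M(compatible) = 2891/7 = 413.000
M(incompatible) = 4726/9 = 525.111
Difference = 525.111 − 413.000 = 112.111 ms

112.1 ms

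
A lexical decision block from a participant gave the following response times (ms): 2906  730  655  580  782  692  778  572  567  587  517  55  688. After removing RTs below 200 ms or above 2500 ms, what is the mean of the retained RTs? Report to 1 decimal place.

649.8 ms

Excluded: 55, 2906
Retained (n=11): Σ = 7148
Mean = 7148/11 = 649.8182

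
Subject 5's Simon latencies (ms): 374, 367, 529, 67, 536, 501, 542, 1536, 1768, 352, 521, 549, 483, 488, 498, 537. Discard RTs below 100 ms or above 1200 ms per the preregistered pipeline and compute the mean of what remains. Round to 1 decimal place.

482.8 ms

Excluded: 67, 1536, 1768
Retained (n=13): Σ = 6277
Mean = 6277/13 = 482.8462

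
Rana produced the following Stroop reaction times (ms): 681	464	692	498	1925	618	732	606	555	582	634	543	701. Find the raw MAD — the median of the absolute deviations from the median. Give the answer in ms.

74 ms

Sorted: 464, 498, 543, 555, 582, 606, 618, 634, 681, 692, 701, 732, 1925 → median = 618
|x − 618|: 63, 154, 74, 120, 1307, 0, 114, 12, 63, 36, 16, 75, 83
Sorted deviations: 0, 12, 16, 36, 63, 63, 74, 75, 83, 114, 120, 154, 1307 → MAD = 74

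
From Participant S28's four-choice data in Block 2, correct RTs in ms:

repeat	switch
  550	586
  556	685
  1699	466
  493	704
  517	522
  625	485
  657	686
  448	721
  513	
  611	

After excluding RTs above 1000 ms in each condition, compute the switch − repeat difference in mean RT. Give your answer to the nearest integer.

55 ms

repeat: exclude 1699
M(repeat) = 4970/9 = 552.222
M(switch) = 4855/8 = 606.875
Difference = 606.875 − 552.222 = 54.653 ms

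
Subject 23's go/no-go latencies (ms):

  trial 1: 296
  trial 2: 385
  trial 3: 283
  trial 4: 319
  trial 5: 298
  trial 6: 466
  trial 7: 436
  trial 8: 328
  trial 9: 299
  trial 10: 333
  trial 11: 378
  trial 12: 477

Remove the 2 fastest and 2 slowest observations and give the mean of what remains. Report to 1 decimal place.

Sorted: 283, 296, 298, 299, 319, 328, 333, 378, 385, 436, 466, 477
Drop lowest 2 (283, 296) and highest 2 (466, 477)
Remaining (n=8): Σ = 2776, mean = 2776/8 = 347.000

347.0 ms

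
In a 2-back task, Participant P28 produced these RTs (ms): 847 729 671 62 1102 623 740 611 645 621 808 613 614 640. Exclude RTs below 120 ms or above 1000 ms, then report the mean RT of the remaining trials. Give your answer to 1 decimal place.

Excluded: 62, 1102
Retained (n=12): Σ = 8162
Mean = 8162/12 = 680.1667

680.2 ms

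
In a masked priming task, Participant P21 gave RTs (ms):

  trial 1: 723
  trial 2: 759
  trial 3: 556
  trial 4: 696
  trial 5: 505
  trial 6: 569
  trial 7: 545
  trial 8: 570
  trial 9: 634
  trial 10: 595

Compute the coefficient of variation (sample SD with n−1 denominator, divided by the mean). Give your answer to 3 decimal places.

0.137

n = 10, Σ = 6152, M = 615.2000
Σ(x−M)² = 64343.600; s = √(64343.600/9) = 84.5535
CV = 84.5535 / 615.2000 = 0.13744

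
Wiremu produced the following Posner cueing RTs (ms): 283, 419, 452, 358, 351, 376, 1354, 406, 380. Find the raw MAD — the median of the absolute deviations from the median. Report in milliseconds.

Sorted: 283, 351, 358, 376, 380, 406, 419, 452, 1354 → median = 380
|x − 380|: 97, 39, 72, 22, 29, 4, 974, 26, 0
Sorted deviations: 0, 4, 22, 26, 29, 39, 72, 97, 974 → MAD = 29

29 ms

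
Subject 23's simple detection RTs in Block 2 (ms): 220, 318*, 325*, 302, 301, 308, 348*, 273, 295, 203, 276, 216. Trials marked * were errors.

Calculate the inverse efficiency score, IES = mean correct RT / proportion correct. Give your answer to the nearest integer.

355 ms

Correct trials (n=9): 220, 302, 301, 308, 273, 295, 203, 276, 216
Mean correct RT = 2394/9 = 266.0000 ms
Proportion correct = 9/12
IES = 266.0000 / (9/12) = 354.667 ms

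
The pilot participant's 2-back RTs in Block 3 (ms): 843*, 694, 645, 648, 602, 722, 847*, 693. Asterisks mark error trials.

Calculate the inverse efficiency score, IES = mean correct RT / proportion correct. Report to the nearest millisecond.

Correct trials (n=6): 694, 645, 648, 602, 722, 693
Mean correct RT = 4004/6 = 667.3333 ms
Proportion correct = 6/8
IES = 667.3333 / (6/8) = 889.778 ms

890 ms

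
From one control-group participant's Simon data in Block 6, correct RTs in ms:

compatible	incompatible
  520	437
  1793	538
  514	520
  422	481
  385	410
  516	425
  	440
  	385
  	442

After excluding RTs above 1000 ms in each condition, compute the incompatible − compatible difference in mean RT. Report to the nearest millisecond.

compatible: exclude 1793
M(compatible) = 2357/5 = 471.400
M(incompatible) = 4078/9 = 453.111
Difference = 453.111 − 471.400 = -18.289 ms

-18 ms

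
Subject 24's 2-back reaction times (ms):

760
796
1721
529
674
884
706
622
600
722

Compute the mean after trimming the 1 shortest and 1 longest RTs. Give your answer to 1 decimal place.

Sorted: 529, 600, 622, 674, 706, 722, 760, 796, 884, 1721
Drop lowest 1 (529) and highest 1 (1721)
Remaining (n=8): Σ = 5764, mean = 5764/8 = 720.500

720.5 ms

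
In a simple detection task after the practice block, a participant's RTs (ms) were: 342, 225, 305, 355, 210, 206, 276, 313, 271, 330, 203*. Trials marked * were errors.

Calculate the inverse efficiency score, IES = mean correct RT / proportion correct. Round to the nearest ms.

312 ms

Correct trials (n=10): 342, 225, 305, 355, 210, 206, 276, 313, 271, 330
Mean correct RT = 2833/10 = 283.3000 ms
Proportion correct = 10/11
IES = 283.3000 / (10/11) = 311.630 ms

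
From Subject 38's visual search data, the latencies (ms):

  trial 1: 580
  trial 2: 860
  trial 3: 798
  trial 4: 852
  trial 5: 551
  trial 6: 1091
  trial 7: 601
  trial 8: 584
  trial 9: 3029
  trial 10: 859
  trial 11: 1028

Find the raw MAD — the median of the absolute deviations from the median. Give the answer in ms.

239 ms

Sorted: 551, 580, 584, 601, 798, 852, 859, 860, 1028, 1091, 3029 → median = 852
|x − 852|: 272, 8, 54, 0, 301, 239, 251, 268, 2177, 7, 176
Sorted deviations: 0, 7, 8, 54, 176, 239, 251, 268, 272, 301, 2177 → MAD = 239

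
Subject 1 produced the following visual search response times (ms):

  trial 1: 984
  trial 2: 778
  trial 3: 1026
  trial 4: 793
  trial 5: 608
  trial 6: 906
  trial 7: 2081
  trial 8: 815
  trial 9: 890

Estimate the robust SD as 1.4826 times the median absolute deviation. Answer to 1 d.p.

Sorted: 608, 778, 793, 815, 890, 906, 984, 1026, 2081 → median = 890
|x − 890| sorted: 0, 16, 75, 94, 97, 112, 136, 282, 1191 → MAD = 97
Robust SD ≈ 1.4826 × 97 = 143.812

143.8 ms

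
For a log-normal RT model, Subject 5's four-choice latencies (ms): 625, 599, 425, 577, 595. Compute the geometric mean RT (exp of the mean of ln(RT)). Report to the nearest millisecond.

ln(RT): 6.4378, 6.3953, 6.0521, 6.3578, 6.3886
Mean ln(RT) = 31.6315/5 = 6.32630
Geometric mean = exp(6.32630) = 559.08 ms

559 ms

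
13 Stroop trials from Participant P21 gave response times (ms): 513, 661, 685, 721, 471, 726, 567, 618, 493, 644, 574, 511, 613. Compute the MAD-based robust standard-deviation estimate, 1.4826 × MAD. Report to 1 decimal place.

Sorted: 471, 493, 511, 513, 567, 574, 613, 618, 644, 661, 685, 721, 726 → median = 613
|x − 613| sorted: 0, 5, 31, 39, 46, 48, 72, 100, 102, 108, 113, 120, 142 → MAD = 72
Robust SD ≈ 1.4826 × 72 = 106.747

106.7 ms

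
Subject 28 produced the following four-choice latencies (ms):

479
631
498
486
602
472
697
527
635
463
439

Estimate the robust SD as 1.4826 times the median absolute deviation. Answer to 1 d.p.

51.9 ms

Sorted: 439, 463, 472, 479, 486, 498, 527, 602, 631, 635, 697 → median = 498
|x − 498| sorted: 0, 12, 19, 26, 29, 35, 59, 104, 133, 137, 199 → MAD = 35
Robust SD ≈ 1.4826 × 35 = 51.891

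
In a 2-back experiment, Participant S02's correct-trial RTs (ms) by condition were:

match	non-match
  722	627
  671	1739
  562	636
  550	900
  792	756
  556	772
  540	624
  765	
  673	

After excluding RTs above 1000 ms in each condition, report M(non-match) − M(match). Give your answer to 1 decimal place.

non-match: exclude 1739
M(match) = 5831/9 = 647.889
M(non-match) = 4315/6 = 719.167
Difference = 719.167 − 647.889 = 71.278 ms

71.3 ms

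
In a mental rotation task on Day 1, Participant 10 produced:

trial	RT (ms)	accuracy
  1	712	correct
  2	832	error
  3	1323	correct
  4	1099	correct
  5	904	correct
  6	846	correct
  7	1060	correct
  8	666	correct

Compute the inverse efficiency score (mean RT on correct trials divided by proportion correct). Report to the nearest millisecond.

1079 ms

Correct trials (n=7): 712, 1323, 1099, 904, 846, 1060, 666
Mean correct RT = 6610/7 = 944.2857 ms
Proportion correct = 7/8
IES = 944.2857 / (7/8) = 1079.184 ms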